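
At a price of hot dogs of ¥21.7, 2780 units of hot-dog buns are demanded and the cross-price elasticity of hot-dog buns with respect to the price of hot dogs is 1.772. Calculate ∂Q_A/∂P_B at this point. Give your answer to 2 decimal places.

227.01

ε = (∂Q_A/∂P_B)·(P_B/Q_A) ⇒ ∂Q_A/∂P_B = ε·Q_A/P_B = 1.772 × 2780/21.7 ≈ 227.01.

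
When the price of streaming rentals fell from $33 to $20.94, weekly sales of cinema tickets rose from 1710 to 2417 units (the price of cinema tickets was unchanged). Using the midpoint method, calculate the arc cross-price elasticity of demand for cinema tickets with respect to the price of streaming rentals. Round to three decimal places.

ΔQ_A = 2417 − 1710 = 707; ΔP_B = 20.94 − 33 = -12.06.
Midpoints: Q̄_A = 2063.5, P̄_B = 26.97.
ε = (ΔQ_A/Q̄_A)/(ΔP_B/P̄_B) = (707/2063.5)/(-12.06/26.97) ≈ -0.766.

-0.766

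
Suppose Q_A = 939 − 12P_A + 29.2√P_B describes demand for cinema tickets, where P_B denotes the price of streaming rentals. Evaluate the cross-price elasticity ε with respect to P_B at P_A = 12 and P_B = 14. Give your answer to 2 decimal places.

0.06

At P_A = 12 and P_B = 14: Q_A = 904.256.
∂Q_A/∂P_B = 29.2/(2√P_B) = 29.2/(2√14) = 3.9020.
ε = (∂Q_A/∂P_B)(P_B/Q_A) = 3.9020 × (14/904.256) ≈ 0.06.
ε > 0: substitutes.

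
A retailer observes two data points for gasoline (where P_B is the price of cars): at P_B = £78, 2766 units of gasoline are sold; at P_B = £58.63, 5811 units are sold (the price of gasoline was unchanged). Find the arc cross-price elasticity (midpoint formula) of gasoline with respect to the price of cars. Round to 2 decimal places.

-2.50

ΔQ_A = 5811 − 2766 = 3045; ΔP_B = 58.63 − 78 = -19.37.
Midpoints: Q̄_A = 4288.5, P̄_B = 68.31.
ε = (ΔQ_A/Q̄_A)/(ΔP_B/P̄_B) = (3045/4288.5)/(-19.37/68.31) ≈ -2.50.
ε < 0: gasoline and cars are complements.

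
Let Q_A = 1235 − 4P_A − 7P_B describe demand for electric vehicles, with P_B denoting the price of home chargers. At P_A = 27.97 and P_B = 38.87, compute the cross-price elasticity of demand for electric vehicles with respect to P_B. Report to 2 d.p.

-0.32

At P_A = 27.97 and P_B = 38.87: Q_A = 851.03.
∂Q_A/∂P_B = -7.
ε = (∂Q_A/∂P_B)(P_B/Q_A) = -7 × (38.87/851.03) ≈ -0.32.
Since ε < 0, electric vehicles and home chargers are complements.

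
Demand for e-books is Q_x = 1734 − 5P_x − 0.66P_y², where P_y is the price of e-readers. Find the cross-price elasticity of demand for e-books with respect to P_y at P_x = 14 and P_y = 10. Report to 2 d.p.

-0.08

At P_x = 14 and P_y = 10: Q_x = 1598.
∂Q_x/∂P_y = -1.32P_y = -1.32(10) = -13.2000.
ε = (∂Q_x/∂P_y)(P_y/Q_x) = -13.2000 × (10/1598) ≈ -0.08.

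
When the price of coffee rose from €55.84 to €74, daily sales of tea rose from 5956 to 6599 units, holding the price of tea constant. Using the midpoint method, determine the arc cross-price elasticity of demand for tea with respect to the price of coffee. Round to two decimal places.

ΔQ_A = 6599 − 5956 = 643; ΔP_B = 74 − 55.84 = 18.16.
Midpoints: Q̄_A = 6277.5, P̄_B = 64.92.
ε = (ΔQ_A/Q̄_A)/(ΔP_B/P̄_B) = (643/6277.5)/(18.16/64.92) ≈ 0.37.
ε > 0: tea and coffee are substitutes.

0.37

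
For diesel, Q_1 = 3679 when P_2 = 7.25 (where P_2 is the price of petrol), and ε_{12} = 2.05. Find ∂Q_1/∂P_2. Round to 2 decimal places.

1040.27

ε = (∂Q_1/∂P_2)·(P_2/Q_1) ⇒ ∂Q_1/∂P_2 = ε·Q_1/P_2 = 2.05 × 3679/7.25 ≈ 1040.27.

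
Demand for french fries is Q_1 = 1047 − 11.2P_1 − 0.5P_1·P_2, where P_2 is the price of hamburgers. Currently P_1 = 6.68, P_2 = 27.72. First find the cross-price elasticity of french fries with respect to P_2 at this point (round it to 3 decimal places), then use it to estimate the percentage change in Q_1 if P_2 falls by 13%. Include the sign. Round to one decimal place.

At P_1 = 6.68, P_2 = 27.72: Q_1 = 879.599.
∂Q_1/∂P_2 = -0.5P_1 = -3.3400.
ε = (∂Q_1/∂P_2)(P_2/Q_1) = -3.3400 × 27.72/879.599 ≈ -0.105.
%ΔQ_1 ≈ ε × %ΔP_2 = -0.105 × (-13%) = 1.4%.

1.4%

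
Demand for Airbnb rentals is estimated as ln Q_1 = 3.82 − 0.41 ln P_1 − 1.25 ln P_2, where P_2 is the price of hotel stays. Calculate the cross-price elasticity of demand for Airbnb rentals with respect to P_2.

In a log-linear (constant-elasticity) demand function, the coefficient on ln P_2 is the cross-price elasticity.
ε = -1.25. Negative, so Airbnb rentals and hotel stays are complements.

-1.25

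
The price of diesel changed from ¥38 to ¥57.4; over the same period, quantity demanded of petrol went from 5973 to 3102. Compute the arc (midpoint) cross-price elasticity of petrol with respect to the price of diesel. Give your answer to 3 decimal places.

-1.556

ΔQ_A = 3102 − 5973 = -2871; ΔP_B = 57.4 − 38 = 19.4.
Midpoints: Q̄_A = 4537.5, P̄_B = 47.70.
ε = (ΔQ_A/Q̄_A)/(ΔP_B/P̄_B) = (-2871/4537.5)/(19.4/47.70) ≈ -1.556.
ε < 0: petrol and diesel are complements.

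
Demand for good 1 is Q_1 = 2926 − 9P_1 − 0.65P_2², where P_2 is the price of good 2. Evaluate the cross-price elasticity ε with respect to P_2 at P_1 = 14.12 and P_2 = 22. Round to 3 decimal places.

At P_1 = 14.12 and P_2 = 22: Q_1 = 2484.32.
∂Q_1/∂P_2 = -1.3P_2 = -1.3(22) = -28.6000.
ε = (∂Q_1/∂P_2)(P_2/Q_1) = -28.6000 × (22/2484.32) ≈ -0.253.
ε < 0: complements.

-0.253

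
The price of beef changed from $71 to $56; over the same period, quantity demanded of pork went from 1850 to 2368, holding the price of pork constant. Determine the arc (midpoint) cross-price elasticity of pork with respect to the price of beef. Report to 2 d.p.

ΔQ_A = 2368 − 1850 = 518; ΔP_B = 56 − 71 = -15.
Midpoints: Q̄_A = 2109.0, P̄_B = 63.50.
ε = (ΔQ_A/Q̄_A)/(ΔP_B/P̄_B) = (518/2109.0)/(-15/63.50) ≈ -1.04.

-1.04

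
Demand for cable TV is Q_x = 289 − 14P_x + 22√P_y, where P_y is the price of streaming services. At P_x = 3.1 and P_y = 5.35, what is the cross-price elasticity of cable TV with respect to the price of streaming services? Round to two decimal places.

At P_x = 3.1 and P_y = 5.35: Q_x = 296.486.
∂Q_x/∂P_y = 22/(2√P_y) = 22/(2√5.35) = 4.7557.
ε = (∂Q_x/∂P_y)(P_y/Q_x) = 4.7557 × (5.35/296.486) ≈ 0.09.
ε > 0: substitutes.

0.09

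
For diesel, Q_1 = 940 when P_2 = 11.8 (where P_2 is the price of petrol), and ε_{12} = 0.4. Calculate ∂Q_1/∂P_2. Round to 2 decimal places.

ε = (∂Q_1/∂P_2)·(P_2/Q_1) ⇒ ∂Q_1/∂P_2 = ε·Q_1/P_2 = 0.4 × 940/11.8 ≈ 31.86.

31.86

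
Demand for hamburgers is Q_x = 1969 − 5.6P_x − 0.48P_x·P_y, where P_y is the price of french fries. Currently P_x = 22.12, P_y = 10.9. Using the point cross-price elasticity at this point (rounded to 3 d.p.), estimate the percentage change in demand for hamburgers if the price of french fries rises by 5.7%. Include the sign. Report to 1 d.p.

-0.4%

At P_x = 22.12, P_y = 10.9: Q_x = 1729.396.
∂Q_x/∂P_y = -0.48P_x = -10.6176.
ε = (∂Q_x/∂P_y)(P_y/Q_x) = -10.6176 × 10.9/1729.396 ≈ -0.067.
%ΔQ_x ≈ ε × %ΔP_y = -0.067 × (5.7%) = -0.4%.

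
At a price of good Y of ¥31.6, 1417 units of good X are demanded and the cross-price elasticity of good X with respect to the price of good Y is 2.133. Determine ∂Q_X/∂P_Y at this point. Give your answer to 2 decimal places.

95.65

ε = (∂Q_X/∂P_Y)·(P_Y/Q_X) ⇒ ∂Q_X/∂P_Y = ε·Q_X/P_Y = 2.133 × 1417/31.6 ≈ 95.65.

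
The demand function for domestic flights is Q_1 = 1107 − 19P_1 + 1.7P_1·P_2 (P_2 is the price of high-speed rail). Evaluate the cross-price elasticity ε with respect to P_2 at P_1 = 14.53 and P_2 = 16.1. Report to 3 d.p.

At P_1 = 14.53 and P_2 = 16.1: Q_1 = 1228.616.
∂Q_1/∂P_2 = 1.7P_1 = 1.7(14.53) = 24.7010.
ε = (∂Q_1/∂P_2)(P_2/Q_1) = 24.7010 × (16.1/1228.616) ≈ 0.324.

0.324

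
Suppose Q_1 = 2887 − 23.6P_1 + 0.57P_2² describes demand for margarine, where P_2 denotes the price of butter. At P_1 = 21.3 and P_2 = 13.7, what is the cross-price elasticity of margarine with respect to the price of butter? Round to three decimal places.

0.086

At P_1 = 21.3 and P_2 = 13.7: Q_1 = 2491.303.
∂Q_1/∂P_2 = 1.14P_2 = 1.14(13.7) = 15.6180.
ε = (∂Q_1/∂P_2)(P_2/Q_1) = 15.6180 × (13.7/2491.303) ≈ 0.086.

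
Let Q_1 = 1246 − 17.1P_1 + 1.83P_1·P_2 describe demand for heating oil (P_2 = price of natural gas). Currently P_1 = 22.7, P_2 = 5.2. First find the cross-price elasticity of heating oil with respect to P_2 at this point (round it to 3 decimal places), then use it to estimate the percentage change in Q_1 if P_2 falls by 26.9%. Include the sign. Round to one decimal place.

At P_1 = 22.7, P_2 = 5.2: Q_1 = 1073.843.
∂Q_1/∂P_2 = 1.83P_1 = 41.5410.
ε = (∂Q_1/∂P_2)(P_2/Q_1) = 41.5410 × 5.2/1073.843 ≈ 0.201.
%ΔQ_1 ≈ ε × %ΔP_2 = 0.201 × (-26.9%) = -5.4%.

-5.4%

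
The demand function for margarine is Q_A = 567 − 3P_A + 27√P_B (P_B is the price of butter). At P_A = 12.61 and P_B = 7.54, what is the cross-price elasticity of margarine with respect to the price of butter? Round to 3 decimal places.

0.061

At P_A = 12.61 and P_B = 7.54: Q_A = 603.309.
∂Q_A/∂P_B = 27/(2√P_B) = 27/(2√7.54) = 4.9164.
ε = (∂Q_A/∂P_B)(P_B/Q_A) = 4.9164 × (7.54/603.309) ≈ 0.061.
ε > 0: substitutes.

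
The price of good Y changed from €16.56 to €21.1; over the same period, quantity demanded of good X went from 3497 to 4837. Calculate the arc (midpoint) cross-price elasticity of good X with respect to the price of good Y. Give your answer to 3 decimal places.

1.334

ΔQ_X = 4837 − 3497 = 1340; ΔP_Y = 21.1 − 16.56 = 4.54.
Midpoints: Q̄_X = 4167.0, P̄_Y = 18.83.
ε = (ΔQ_X/Q̄_X)/(ΔP_Y/P̄_Y) = (1340/4167.0)/(4.54/18.83) ≈ 1.334.
ε > 0: good X and good Y are substitutes.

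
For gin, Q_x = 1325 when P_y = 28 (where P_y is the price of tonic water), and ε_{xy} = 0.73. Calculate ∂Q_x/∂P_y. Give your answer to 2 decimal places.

34.54

ε = (∂Q_x/∂P_y)·(P_y/Q_x) ⇒ ∂Q_x/∂P_y = ε·Q_x/P_y = 0.73 × 1325/28 ≈ 34.54.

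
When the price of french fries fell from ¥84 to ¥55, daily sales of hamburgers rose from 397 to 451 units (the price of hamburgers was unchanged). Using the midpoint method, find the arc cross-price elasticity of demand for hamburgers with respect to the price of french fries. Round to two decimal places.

-0.31

ΔQ_A = 451 − 397 = 54; ΔP_B = 55 − 84 = -29.
Midpoints: Q̄_A = 424.0, P̄_B = 69.50.
ε = (ΔQ_A/Q̄_A)/(ΔP_B/P̄_B) = (54/424.0)/(-29/69.50) ≈ -0.31.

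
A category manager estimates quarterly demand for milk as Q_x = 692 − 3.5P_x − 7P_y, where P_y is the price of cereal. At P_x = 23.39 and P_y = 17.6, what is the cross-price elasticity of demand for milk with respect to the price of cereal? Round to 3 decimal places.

-0.253

At P_x = 23.39 and P_y = 17.6: Q_x = 486.935.
∂Q_x/∂P_y = -7.
ε = (∂Q_x/∂P_y)(P_y/Q_x) = -7 × (17.6/486.935) ≈ -0.253.
Since ε < 0, milk and cereal are complements.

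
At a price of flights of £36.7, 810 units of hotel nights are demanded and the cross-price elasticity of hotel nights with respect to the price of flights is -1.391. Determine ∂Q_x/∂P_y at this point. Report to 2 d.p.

-30.70

ε = (∂Q_x/∂P_y)·(P_y/Q_x) ⇒ ∂Q_x/∂P_y = ε·Q_x/P_y = -1.391 × 810/36.7 ≈ -30.70.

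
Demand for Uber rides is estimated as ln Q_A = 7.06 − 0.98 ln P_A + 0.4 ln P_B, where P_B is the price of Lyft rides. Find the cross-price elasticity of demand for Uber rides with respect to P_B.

0.40

In a log-linear (constant-elasticity) demand function, the coefficient on ln P_B is the cross-price elasticity.
ε = 0.40. Positive, so Uber rides and Lyft rides are substitutes.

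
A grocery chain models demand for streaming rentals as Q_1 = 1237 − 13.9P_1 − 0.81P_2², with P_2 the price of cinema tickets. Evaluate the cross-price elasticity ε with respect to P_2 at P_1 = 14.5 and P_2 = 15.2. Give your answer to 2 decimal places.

At P_1 = 14.5 and P_2 = 15.2: Q_1 = 848.308.
∂Q_1/∂P_2 = -1.62P_2 = -1.62(15.2) = -24.6240.
ε = (∂Q_1/∂P_2)(P_2/Q_1) = -24.6240 × (15.2/848.308) ≈ -0.44.

-0.44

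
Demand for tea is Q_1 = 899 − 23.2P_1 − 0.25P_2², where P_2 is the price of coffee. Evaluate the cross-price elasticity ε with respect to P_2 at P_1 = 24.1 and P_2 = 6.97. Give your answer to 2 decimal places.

-0.07

At P_1 = 24.1 and P_2 = 6.97: Q_1 = 327.735.
∂Q_1/∂P_2 = -0.5P_2 = -0.5(6.97) = -3.4850.
ε = (∂Q_1/∂P_2)(P_2/Q_1) = -3.4850 × (6.97/327.735) ≈ -0.07.
ε < 0: complements.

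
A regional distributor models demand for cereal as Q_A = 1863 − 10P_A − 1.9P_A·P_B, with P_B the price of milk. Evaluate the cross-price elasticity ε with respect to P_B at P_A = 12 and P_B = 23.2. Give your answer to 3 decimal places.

At P_A = 12 and P_B = 23.2: Q_A = 1214.04.
∂Q_A/∂P_B = -1.9P_A = -1.9(12) = -22.8000.
ε = (∂Q_A/∂P_B)(P_B/Q_A) = -22.8000 × (23.2/1214.04) ≈ -0.436.
ε < 0: complements.

-0.436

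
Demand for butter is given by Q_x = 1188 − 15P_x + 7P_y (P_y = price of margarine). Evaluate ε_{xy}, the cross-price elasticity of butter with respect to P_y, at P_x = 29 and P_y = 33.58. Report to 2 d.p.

At P_x = 29 and P_y = 33.58: Q_x = 988.06.
∂Q_x/∂P_y = 7.
ε = (∂Q_x/∂P_y)(P_y/Q_x) = 7 × (33.58/988.06) ≈ 0.24.
Since ε > 0, butter and margarine are substitutes.

0.24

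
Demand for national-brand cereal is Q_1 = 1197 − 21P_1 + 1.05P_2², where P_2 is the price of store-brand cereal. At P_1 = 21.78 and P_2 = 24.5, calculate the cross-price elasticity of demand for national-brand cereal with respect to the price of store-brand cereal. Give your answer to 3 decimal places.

0.920

At P_1 = 21.78 and P_2 = 24.5: Q_1 = 1369.883.
∂Q_1/∂P_2 = 2.1P_2 = 2.1(24.5) = 51.4500.
ε = (∂Q_1/∂P_2)(P_2/Q_1) = 51.4500 × (24.5/1369.883) ≈ 0.920.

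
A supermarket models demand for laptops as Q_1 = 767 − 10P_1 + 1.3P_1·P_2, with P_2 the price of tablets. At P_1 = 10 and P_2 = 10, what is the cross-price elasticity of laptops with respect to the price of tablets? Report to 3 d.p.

At P_1 = 10 and P_2 = 10: Q_1 = 797.
∂Q_1/∂P_2 = 1.3P_1 = 1.3(10) = 13.0000.
ε = (∂Q_1/∂P_2)(P_2/Q_1) = 13.0000 × (10/797) ≈ 0.163.
ε > 0: substitutes.

0.163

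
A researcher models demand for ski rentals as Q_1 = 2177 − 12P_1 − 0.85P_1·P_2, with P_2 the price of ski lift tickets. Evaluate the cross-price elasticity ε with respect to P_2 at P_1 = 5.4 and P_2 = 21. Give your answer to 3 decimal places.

At P_1 = 5.4 and P_2 = 21: Q_1 = 2015.81.
∂Q_1/∂P_2 = -0.85P_1 = -0.85(5.4) = -4.5900.
ε = (∂Q_1/∂P_2)(P_2/Q_1) = -4.5900 × (21/2015.81) ≈ -0.048.
ε < 0: complements.

-0.048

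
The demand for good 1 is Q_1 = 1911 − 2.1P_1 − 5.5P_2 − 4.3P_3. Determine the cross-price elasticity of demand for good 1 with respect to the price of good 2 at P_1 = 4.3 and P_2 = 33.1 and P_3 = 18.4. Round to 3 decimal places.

-0.111

At P_1 = 4.3 and P_2 = 33.1 and P_3 = 18.4: Q_1 = 1640.8.
∂Q_1/∂P_2 = -5.5.
ε = (∂Q_1/∂P_2)(P_2/Q_1) = -5.5 × (33.1/1640.8) ≈ -0.111.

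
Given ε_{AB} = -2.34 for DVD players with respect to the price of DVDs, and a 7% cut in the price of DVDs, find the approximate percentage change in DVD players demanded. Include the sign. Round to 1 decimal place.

%ΔQ ≈ ε × %ΔP of DVDs = -2.34 × (-7%) = 16.4%.

16.4%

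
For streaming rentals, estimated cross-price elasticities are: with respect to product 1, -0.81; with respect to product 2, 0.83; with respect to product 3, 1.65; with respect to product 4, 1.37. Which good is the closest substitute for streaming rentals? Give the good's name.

product 3

Substitutes have ε > 0. Among the positive values, 1.65 (product 3) is largest.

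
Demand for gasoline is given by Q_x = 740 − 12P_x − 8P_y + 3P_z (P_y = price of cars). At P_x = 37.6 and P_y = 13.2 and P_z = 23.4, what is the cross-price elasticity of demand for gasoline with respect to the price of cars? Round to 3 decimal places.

At P_x = 37.6 and P_y = 13.2 and P_z = 23.4: Q_x = 253.4.
∂Q_x/∂P_y = -8.
ε = (∂Q_x/∂P_y)(P_y/Q_x) = -8 × (13.2/253.4) ≈ -0.417.
Since ε < 0, gasoline and cars are complements.

-0.417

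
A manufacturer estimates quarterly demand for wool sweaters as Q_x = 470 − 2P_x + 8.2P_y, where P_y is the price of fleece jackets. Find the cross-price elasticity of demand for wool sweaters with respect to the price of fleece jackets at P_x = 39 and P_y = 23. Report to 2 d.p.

0.32

At P_x = 39 and P_y = 23: Q_x = 580.6.
∂Q_x/∂P_y = 8.2.
ε = (∂Q_x/∂P_y)(P_y/Q_x) = 8.2 × (23/580.6) ≈ 0.32.
Since ε > 0, wool sweaters and fleece jackets are substitutes.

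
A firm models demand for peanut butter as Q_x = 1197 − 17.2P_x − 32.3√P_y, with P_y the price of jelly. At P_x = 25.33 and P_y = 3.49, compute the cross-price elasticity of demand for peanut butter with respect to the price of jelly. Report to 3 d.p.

At P_x = 25.33 and P_y = 3.49: Q_x = 700.983.
∂Q_x/∂P_y = -32.3/(2√P_y) = -32.3/(2√3.49) = -8.6449.
ε = (∂Q_x/∂P_y)(P_y/Q_x) = -8.6449 × (3.49/700.983) ≈ -0.043.

-0.043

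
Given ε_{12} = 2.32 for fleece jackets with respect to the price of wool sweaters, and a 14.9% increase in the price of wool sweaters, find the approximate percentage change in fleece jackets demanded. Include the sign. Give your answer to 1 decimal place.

%ΔQ ≈ ε × %ΔP of wool sweaters = 2.32 × (14.9%) = 34.6%.

34.6%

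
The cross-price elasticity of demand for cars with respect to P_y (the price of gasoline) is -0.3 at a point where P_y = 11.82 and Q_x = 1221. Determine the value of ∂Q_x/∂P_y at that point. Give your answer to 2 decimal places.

-30.99

ε = (∂Q_x/∂P_y)·(P_y/Q_x) ⇒ ∂Q_x/∂P_y = ε·Q_x/P_y = -0.3 × 1221/11.82 ≈ -30.99.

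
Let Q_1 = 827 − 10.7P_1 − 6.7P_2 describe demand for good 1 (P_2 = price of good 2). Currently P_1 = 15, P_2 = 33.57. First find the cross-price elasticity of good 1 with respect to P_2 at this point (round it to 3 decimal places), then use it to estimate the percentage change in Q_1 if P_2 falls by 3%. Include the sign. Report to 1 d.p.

At P_1 = 15, P_2 = 33.57: Q_1 = 441.581.
∂Q_1/∂P_2 = -6.7.
ε = (∂Q_1/∂P_2)(P_2/Q_1) = -6.7000 × 33.57/441.581 ≈ -0.509.
%ΔQ_1 ≈ ε × %ΔP_2 = -0.509 × (-3%) = 1.5%.

1.5%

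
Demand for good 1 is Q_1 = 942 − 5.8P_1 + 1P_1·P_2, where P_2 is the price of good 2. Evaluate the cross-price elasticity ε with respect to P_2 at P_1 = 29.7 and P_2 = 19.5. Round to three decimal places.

0.429

At P_1 = 29.7 and P_2 = 19.5: Q_1 = 1348.89.
∂Q_1/∂P_2 = 1P_1 = 1(29.7) = 29.7000.
ε = (∂Q_1/∂P_2)(P_2/Q_1) = 29.7000 × (19.5/1348.89) ≈ 0.429.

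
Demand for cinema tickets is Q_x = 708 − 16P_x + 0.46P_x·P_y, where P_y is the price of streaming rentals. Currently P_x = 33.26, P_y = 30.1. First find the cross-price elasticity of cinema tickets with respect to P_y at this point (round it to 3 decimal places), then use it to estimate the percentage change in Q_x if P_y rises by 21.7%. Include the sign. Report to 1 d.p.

15.7%

At P_x = 33.26, P_y = 30.1: Q_x = 636.358.
∂Q_x/∂P_y = 0.46P_x = 15.2996.
ε = (∂Q_x/∂P_y)(P_y/Q_x) = 15.2996 × 30.1/636.358 ≈ 0.724.
%ΔQ_x ≈ ε × %ΔP_y = 0.724 × (21.7%) = 15.7%.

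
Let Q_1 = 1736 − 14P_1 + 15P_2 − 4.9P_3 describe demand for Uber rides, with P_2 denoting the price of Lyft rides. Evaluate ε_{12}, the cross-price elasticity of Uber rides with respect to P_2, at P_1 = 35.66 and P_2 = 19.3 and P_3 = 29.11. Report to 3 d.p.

At P_1 = 35.66 and P_2 = 19.3 and P_3 = 29.11: Q_1 = 1383.621.
∂Q_1/∂P_2 = 15.
ε = (∂Q_1/∂P_2)(P_2/Q_1) = 15 × (19.3/1383.621) ≈ 0.209.
Since ε > 0, Uber rides and Lyft rides are substitutes.

0.209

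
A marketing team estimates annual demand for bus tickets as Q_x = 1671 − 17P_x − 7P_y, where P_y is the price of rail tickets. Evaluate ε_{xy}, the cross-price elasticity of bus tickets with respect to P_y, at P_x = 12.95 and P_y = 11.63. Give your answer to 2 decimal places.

At P_x = 12.95 and P_y = 11.63: Q_x = 1369.44.
∂Q_x/∂P_y = -7.
ε = (∂Q_x/∂P_y)(P_y/Q_x) = -7 × (11.63/1369.44) ≈ -0.06.
Since ε < 0, bus tickets and rail tickets are complements.

-0.06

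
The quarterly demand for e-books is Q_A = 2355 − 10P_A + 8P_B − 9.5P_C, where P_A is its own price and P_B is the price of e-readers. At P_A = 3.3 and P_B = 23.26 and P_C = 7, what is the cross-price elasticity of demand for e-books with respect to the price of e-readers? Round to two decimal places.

At P_A = 3.3 and P_B = 23.26 and P_C = 7: Q_A = 2441.58.
∂Q_A/∂P_B = 8.
ε = (∂Q_A/∂P_B)(P_B/Q_A) = 8 × (23.26/2441.58) ≈ 0.08.

0.08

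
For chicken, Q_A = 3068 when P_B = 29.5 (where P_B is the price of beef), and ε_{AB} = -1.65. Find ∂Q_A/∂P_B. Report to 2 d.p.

-171.60

ε = (∂Q_A/∂P_B)·(P_B/Q_A) ⇒ ∂Q_A/∂P_B = ε·Q_A/P_B = -1.65 × 3068/29.5 ≈ -171.60.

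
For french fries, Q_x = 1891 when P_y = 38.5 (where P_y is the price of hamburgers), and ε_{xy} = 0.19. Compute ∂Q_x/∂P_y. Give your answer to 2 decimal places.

9.33

ε = (∂Q_x/∂P_y)·(P_y/Q_x) ⇒ ∂Q_x/∂P_y = ε·Q_x/P_y = 0.19 × 1891/38.5 ≈ 9.33.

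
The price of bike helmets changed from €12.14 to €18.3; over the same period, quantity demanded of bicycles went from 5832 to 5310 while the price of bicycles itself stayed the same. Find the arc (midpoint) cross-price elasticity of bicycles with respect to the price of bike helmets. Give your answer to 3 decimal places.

ΔQ_A = 5310 − 5832 = -522; ΔP_B = 18.3 − 12.14 = 6.16.
Midpoints: Q̄_A = 5571.0, P̄_B = 15.22.
ε = (ΔQ_A/Q̄_A)/(ΔP_B/P̄_B) = (-522/5571.0)/(6.16/15.22) ≈ -0.232.
ε < 0: bicycles and bike helmets are complements.

-0.232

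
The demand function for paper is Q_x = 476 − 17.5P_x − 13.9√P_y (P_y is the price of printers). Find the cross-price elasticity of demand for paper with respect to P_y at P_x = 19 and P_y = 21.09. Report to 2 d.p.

At P_x = 19 and P_y = 21.09: Q_x = 79.666.
∂Q_x/∂P_y = -13.9/(2√P_y) = -13.9/(2√21.09) = -1.5134.
ε = (∂Q_x/∂P_y)(P_y/Q_x) = -1.5134 × (21.09/79.666) ≈ -0.40.
ε < 0: complements.

-0.40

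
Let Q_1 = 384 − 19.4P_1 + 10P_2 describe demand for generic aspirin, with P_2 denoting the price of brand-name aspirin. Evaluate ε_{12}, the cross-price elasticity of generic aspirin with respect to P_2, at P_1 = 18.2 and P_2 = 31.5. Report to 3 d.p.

At P_1 = 18.2 and P_2 = 31.5: Q_1 = 345.92.
∂Q_1/∂P_2 = 10.
ε = (∂Q_1/∂P_2)(P_2/Q_1) = 10 × (31.5/345.92) ≈ 0.911.

0.911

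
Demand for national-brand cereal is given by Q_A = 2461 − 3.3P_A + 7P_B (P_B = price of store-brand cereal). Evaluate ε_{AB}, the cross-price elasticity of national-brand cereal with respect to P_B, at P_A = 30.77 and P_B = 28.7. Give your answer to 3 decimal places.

0.078

At P_A = 30.77 and P_B = 28.7: Q_A = 2560.359.
∂Q_A/∂P_B = 7.
ε = (∂Q_A/∂P_B)(P_B/Q_A) = 7 × (28.7/2560.359) ≈ 0.078.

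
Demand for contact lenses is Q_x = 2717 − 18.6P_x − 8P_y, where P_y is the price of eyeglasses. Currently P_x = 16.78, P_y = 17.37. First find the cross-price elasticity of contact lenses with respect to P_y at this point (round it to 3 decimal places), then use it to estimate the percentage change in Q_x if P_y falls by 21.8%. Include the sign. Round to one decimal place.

1.3%

At P_x = 16.78, P_y = 17.37: Q_x = 2265.932.
∂Q_x/∂P_y = -8.
ε = (∂Q_x/∂P_y)(P_y/Q_x) = -8.0000 × 17.37/2265.932 ≈ -0.061.
%ΔQ_x ≈ ε × %ΔP_y = -0.061 × (-21.8%) = 1.3%.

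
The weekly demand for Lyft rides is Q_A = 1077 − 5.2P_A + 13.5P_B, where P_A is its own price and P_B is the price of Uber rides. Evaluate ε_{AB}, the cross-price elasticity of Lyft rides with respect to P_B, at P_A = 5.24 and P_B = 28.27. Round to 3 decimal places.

0.267

At P_A = 5.24 and P_B = 28.27: Q_A = 1431.397.
∂Q_A/∂P_B = 13.5.
ε = (∂Q_A/∂P_B)(P_B/Q_A) = 13.5 × (28.27/1431.397) ≈ 0.267.
Since ε > 0, Lyft rides and Uber rides are substitutes.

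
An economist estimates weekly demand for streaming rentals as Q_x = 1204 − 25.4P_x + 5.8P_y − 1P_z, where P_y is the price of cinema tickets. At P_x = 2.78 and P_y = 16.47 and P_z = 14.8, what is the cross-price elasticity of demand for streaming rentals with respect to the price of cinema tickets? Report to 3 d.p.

At P_x = 2.78 and P_y = 16.47 and P_z = 14.8: Q_x = 1214.114.
∂Q_x/∂P_y = 5.8.
ε = (∂Q_x/∂P_y)(P_y/Q_x) = 5.8 × (16.47/1214.114) ≈ 0.079.

0.079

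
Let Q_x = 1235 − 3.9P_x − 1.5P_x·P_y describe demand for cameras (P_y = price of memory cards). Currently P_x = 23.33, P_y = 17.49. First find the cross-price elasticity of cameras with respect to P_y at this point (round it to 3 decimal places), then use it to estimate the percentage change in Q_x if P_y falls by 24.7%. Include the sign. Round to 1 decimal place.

At P_x = 23.33, P_y = 17.49: Q_x = 531.950.
∂Q_x/∂P_y = -1.5P_x = -34.9950.
ε = (∂Q_x/∂P_y)(P_y/Q_x) = -34.9950 × 17.49/531.950 ≈ -1.151.
%ΔQ_x ≈ ε × %ΔP_y = -1.151 × (-24.7%) = 28.4%.

28.4%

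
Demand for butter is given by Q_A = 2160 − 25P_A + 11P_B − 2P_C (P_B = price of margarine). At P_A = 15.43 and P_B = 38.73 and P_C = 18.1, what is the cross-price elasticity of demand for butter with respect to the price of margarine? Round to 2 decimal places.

0.20

At P_A = 15.43 and P_B = 38.73 and P_C = 18.1: Q_A = 2164.08.
∂Q_A/∂P_B = 11.
ε = (∂Q_A/∂P_B)(P_B/Q_A) = 11 × (38.73/2164.08) ≈ 0.20.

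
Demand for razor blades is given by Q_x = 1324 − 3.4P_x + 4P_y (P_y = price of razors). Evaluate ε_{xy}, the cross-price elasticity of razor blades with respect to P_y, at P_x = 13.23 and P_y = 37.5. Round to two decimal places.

0.10

At P_x = 13.23 and P_y = 37.5: Q_x = 1429.018.
∂Q_x/∂P_y = 4.
ε = (∂Q_x/∂P_y)(P_y/Q_x) = 4 × (37.5/1429.018) ≈ 0.10.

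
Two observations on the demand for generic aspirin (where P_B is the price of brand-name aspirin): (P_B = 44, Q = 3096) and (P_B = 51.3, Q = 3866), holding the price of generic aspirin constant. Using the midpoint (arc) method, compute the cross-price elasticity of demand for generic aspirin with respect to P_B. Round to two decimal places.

1.44

ΔQ_A = 3866 − 3096 = 770; ΔP_B = 51.3 − 44 = 7.3.
Midpoints: Q̄_A = 3481.0, P̄_B = 47.65.
ε = (ΔQ_A/Q̄_A)/(ΔP_B/P̄_B) = (770/3481.0)/(7.3/47.65) ≈ 1.44.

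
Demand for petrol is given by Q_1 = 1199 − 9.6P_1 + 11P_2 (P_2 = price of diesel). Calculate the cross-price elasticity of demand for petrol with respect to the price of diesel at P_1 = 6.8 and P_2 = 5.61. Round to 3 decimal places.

0.052

At P_1 = 6.8 and P_2 = 5.61: Q_1 = 1195.43.
∂Q_1/∂P_2 = 11.
ε = (∂Q_1/∂P_2)(P_2/Q_1) = 11 × (5.61/1195.43) ≈ 0.052.
Since ε > 0, petrol and diesel are substitutes.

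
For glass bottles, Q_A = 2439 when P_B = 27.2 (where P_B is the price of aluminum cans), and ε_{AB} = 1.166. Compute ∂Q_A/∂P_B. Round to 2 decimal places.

104.55

ε = (∂Q_A/∂P_B)·(P_B/Q_A) ⇒ ∂Q_A/∂P_B = ε·Q_A/P_B = 1.166 × 2439/27.2 ≈ 104.55.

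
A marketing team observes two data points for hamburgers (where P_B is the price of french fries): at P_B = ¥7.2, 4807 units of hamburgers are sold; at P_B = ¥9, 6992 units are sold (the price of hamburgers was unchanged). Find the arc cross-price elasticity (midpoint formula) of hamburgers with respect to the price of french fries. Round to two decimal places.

1.67

ΔQ_A = 6992 − 4807 = 2185; ΔP_B = 9 − 7.2 = 1.8.
Midpoints: Q̄_A = 5899.5, P̄_B = 8.10.
ε = (ΔQ_A/Q̄_A)/(ΔP_B/P̄_B) = (2185/5899.5)/(1.8/8.10) ≈ 1.67.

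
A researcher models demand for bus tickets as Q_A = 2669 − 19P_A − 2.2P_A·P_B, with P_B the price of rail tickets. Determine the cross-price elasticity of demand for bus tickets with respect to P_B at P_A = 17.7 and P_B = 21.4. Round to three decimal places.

At P_A = 17.7 and P_B = 21.4: Q_A = 1499.384.
∂Q_A/∂P_B = -2.2P_A = -2.2(17.7) = -38.9400.
ε = (∂Q_A/∂P_B)(P_B/Q_A) = -38.9400 × (21.4/1499.384) ≈ -0.556.

-0.556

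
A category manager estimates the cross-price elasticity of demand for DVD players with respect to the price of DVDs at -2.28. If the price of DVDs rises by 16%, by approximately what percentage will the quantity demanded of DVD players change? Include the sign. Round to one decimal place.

-36.5%

%ΔQ ≈ ε × %ΔP of DVDs = -2.28 × (16%) = -36.5%.
Demand for DVD players falls by about 36.5%.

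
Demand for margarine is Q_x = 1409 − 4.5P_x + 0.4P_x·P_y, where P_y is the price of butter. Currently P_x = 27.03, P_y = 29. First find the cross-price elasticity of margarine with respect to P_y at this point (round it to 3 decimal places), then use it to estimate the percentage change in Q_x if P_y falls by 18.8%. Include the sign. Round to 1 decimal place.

-3.7%

At P_x = 27.03, P_y = 29: Q_x = 1600.913.
∂Q_x/∂P_y = 0.4P_x = 10.8120.
ε = (∂Q_x/∂P_y)(P_y/Q_x) = 10.8120 × 29/1600.913 ≈ 0.196.
%ΔQ_x ≈ ε × %ΔP_y = 0.196 × (-18.8%) = -3.7%.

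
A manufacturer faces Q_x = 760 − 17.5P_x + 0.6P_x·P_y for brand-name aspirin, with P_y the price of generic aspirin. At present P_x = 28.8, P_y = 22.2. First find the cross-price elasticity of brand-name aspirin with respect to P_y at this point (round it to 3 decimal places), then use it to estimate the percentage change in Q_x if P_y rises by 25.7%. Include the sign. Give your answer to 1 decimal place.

15.4%

At P_x = 28.8, P_y = 22.2: Q_x = 639.616.
∂Q_x/∂P_y = 0.6P_x = 17.2800.
ε = (∂Q_x/∂P_y)(P_y/Q_x) = 17.2800 × 22.2/639.616 ≈ 0.600.
%ΔQ_x ≈ ε × %ΔP_y = 0.600 × (25.7%) = 15.4%.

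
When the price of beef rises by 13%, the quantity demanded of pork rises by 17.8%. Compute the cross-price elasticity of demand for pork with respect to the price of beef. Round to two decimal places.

ε = (%ΔQ of pork) / (%ΔP of beef) = (17.8%) / (13%) ≈ 1.37.
Positive cross-price elasticity: substitutes.

1.37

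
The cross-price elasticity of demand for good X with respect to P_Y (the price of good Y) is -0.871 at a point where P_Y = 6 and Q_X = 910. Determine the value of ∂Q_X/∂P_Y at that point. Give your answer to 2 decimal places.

ε = (∂Q_X/∂P_Y)·(P_Y/Q_X) ⇒ ∂Q_X/∂P_Y = ε·Q_X/P_Y = -0.871 × 910/6 ≈ -132.10.

-132.10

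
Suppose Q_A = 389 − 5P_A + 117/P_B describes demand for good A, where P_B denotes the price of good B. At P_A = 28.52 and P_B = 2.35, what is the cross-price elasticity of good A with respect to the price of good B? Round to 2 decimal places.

-0.17

At P_A = 28.52 and P_B = 2.35: Q_A = 296.187.
∂Q_A/∂P_B = −117/P_B² = -21.1861.
ε = (∂Q_A/∂P_B)(P_B/Q_A) = -21.1861 × (2.35/296.187) ≈ -0.17.
ε < 0: complements.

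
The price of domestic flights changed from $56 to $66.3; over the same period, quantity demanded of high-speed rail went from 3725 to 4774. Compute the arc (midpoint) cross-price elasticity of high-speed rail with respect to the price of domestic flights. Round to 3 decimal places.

1.466

ΔQ_A = 4774 − 3725 = 1049; ΔP_B = 66.3 − 56 = 10.3.
Midpoints: Q̄_A = 4249.5, P̄_B = 61.15.
ε = (ΔQ_A/Q̄_A)/(ΔP_B/P̄_B) = (1049/4249.5)/(10.3/61.15) ≈ 1.466.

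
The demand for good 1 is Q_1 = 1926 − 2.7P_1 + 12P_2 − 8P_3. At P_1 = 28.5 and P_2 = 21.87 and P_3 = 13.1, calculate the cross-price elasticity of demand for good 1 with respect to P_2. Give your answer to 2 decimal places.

At P_1 = 28.5 and P_2 = 21.87 and P_3 = 13.1: Q_1 = 2006.69.
∂Q_1/∂P_2 = 12.
ε = (∂Q_1/∂P_2)(P_2/Q_1) = 12 × (21.87/2006.69) ≈ 0.13.
Since ε > 0, good 1 and good 2 are substitutes.

0.13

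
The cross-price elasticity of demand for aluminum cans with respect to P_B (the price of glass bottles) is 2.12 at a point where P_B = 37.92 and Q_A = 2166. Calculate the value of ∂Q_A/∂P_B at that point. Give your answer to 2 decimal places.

121.09

ε = (∂Q_A/∂P_B)·(P_B/Q_A) ⇒ ∂Q_A/∂P_B = ε·Q_A/P_B = 2.12 × 2166/37.92 ≈ 121.09.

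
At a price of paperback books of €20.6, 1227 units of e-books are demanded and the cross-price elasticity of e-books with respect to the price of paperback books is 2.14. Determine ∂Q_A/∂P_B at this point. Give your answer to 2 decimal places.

127.47

ε = (∂Q_A/∂P_B)·(P_B/Q_A) ⇒ ∂Q_A/∂P_B = ε·Q_A/P_B = 2.14 × 1227/20.6 ≈ 127.47.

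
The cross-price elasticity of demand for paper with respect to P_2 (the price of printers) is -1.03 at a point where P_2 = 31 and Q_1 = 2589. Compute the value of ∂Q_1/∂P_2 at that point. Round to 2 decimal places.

ε = (∂Q_1/∂P_2)·(P_2/Q_1) ⇒ ∂Q_1/∂P_2 = ε·Q_1/P_2 = -1.03 × 2589/31 ≈ -86.02.

-86.02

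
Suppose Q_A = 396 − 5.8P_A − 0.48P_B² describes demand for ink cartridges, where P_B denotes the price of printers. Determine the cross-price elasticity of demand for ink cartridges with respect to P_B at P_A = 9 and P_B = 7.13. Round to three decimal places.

-0.153

At P_A = 9 and P_B = 7.13: Q_A = 319.398.
∂Q_A/∂P_B = -0.96P_B = -0.96(7.13) = -6.8448.
ε = (∂Q_A/∂P_B)(P_B/Q_A) = -6.8448 × (7.13/319.398) ≈ -0.153.
ε < 0: complements.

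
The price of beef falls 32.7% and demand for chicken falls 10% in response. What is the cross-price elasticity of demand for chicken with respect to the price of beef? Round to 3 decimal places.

ε = (%ΔQ of chicken) / (%ΔP of beef) = (-10%) / (-32.7%) ≈ 0.306.
Positive cross-price elasticity: substitutes.

0.306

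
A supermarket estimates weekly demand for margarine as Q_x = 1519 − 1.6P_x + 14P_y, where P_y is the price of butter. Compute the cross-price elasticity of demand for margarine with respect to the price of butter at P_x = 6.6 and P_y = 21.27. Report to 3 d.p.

0.165

At P_x = 6.6 and P_y = 21.27: Q_x = 1806.22.
∂Q_x/∂P_y = 14.
ε = (∂Q_x/∂P_y)(P_y/Q_x) = 14 × (21.27/1806.22) ≈ 0.165.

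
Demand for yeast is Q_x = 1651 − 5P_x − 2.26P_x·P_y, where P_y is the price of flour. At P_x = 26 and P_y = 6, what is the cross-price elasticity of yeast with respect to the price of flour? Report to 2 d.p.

At P_x = 26 and P_y = 6: Q_x = 1168.44.
∂Q_x/∂P_y = -2.26P_x = -2.26(26) = -58.7600.
ε = (∂Q_x/∂P_y)(P_y/Q_x) = -58.7600 × (6/1168.44) ≈ -0.30.
ε < 0: complements.

-0.30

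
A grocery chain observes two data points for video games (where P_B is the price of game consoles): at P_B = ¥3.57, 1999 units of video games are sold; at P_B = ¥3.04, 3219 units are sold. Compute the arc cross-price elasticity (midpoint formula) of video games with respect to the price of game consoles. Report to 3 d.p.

ΔQ_A = 3219 − 1999 = 1220; ΔP_B = 3.04 − 3.57 = -0.53.
Midpoints: Q̄_A = 2609.0, P̄_B = 3.30.
ε = (ΔQ_A/Q̄_A)/(ΔP_B/P̄_B) = (1220/2609.0)/(-0.53/3.30) ≈ -2.916.
ε < 0: video games and game consoles are complements.

-2.916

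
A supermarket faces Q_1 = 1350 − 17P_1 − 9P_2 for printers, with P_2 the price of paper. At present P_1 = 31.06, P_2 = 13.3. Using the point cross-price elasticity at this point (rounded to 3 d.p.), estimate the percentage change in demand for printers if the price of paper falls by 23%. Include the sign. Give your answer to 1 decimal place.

At P_1 = 31.06, P_2 = 13.3: Q_1 = 702.28.
∂Q_1/∂P_2 = -9.
ε = (∂Q_1/∂P_2)(P_2/Q_1) = -9.0000 × 13.3/702.28 ≈ -0.170.
%ΔQ_1 ≈ ε × %ΔP_2 = -0.170 × (-23%) = 3.9%.

3.9%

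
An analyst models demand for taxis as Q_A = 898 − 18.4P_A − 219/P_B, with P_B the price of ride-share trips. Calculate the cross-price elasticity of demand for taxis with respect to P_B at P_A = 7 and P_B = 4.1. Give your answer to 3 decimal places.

At P_A = 7 and P_B = 4.1: Q_A = 715.785.
∂Q_A/∂P_B = 219/P_B² = 13.0280.
ε = (∂Q_A/∂P_B)(P_B/Q_A) = 13.0280 × (4.1/715.785) ≈ 0.075.
ε > 0: substitutes.

0.075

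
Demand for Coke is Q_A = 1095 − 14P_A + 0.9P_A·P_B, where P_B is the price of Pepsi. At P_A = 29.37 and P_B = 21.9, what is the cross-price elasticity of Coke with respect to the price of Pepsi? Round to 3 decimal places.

At P_A = 29.37 and P_B = 21.9: Q_A = 1262.703.
∂Q_A/∂P_B = 0.9P_A = 0.9(29.37) = 26.4330.
ε = (∂Q_A/∂P_B)(P_B/Q_A) = 26.4330 × (21.9/1262.703) ≈ 0.458.
ε > 0: substitutes.

0.458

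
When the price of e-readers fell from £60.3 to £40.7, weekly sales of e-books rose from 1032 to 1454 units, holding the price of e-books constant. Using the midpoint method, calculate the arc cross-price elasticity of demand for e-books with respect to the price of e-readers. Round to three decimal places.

-0.875

ΔQ_A = 1454 − 1032 = 422; ΔP_B = 40.7 − 60.3 = -19.6.
Midpoints: Q̄_A = 1243.0, P̄_B = 50.50.
ε = (ΔQ_A/Q̄_A)/(ΔP_B/P̄_B) = (422/1243.0)/(-19.6/50.50) ≈ -0.875.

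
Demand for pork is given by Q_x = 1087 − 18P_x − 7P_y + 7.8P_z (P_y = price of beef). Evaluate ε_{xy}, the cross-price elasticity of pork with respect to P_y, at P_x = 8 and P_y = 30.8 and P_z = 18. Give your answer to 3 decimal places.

-0.248

At P_x = 8 and P_y = 30.8 and P_z = 18: Q_x = 867.8.
∂Q_x/∂P_y = -7.
ε = (∂Q_x/∂P_y)(P_y/Q_x) = -7 × (30.8/867.8) ≈ -0.248.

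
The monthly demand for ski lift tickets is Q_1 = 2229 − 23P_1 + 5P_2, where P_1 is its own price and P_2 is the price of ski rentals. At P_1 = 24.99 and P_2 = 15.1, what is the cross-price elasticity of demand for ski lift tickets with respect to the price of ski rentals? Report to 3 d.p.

At P_1 = 24.99 and P_2 = 15.1: Q_1 = 1729.73.
∂Q_1/∂P_2 = 5.
ε = (∂Q_1/∂P_2)(P_2/Q_1) = 5 × (15.1/1729.73) ≈ 0.044.

0.044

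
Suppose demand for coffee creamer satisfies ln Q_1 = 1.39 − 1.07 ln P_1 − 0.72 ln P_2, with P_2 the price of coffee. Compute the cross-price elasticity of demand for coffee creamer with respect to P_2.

-0.72

In a log-linear (constant-elasticity) demand function, the coefficient on ln P_2 is the cross-price elasticity.
ε = -0.72. Negative, so coffee creamer and coffee are complements.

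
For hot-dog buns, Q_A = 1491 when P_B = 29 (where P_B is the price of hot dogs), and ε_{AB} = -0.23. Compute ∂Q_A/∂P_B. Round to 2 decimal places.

-11.83

ε = (∂Q_A/∂P_B)·(P_B/Q_A) ⇒ ∂Q_A/∂P_B = ε·Q_A/P_B = -0.23 × 1491/29 ≈ -11.83.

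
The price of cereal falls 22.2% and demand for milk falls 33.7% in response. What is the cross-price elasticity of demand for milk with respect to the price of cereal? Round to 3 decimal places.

1.518

ε = (%ΔQ of milk) / (%ΔP of cereal) = (-33.7%) / (-22.2%) ≈ 1.518.
Positive cross-price elasticity: substitutes.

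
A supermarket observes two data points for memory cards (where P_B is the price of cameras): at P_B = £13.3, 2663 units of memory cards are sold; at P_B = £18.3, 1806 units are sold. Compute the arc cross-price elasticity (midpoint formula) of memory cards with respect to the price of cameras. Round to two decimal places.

-1.21

ΔQ_A = 1806 − 2663 = -857; ΔP_B = 18.3 − 13.3 = 5.
Midpoints: Q̄_A = 2234.5, P̄_B = 15.80.
ε = (ΔQ_A/Q̄_A)/(ΔP_B/P̄_B) = (-857/2234.5)/(5/15.80) ≈ -1.21.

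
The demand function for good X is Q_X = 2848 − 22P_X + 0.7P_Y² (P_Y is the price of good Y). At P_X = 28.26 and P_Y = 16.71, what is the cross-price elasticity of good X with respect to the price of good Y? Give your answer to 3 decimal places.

0.161

At P_X = 28.26 and P_Y = 16.71: Q_X = 2421.737.
∂Q_X/∂P_Y = 1.4P_Y = 1.4(16.71) = 23.3940.
ε = (∂Q_X/∂P_Y)(P_Y/Q_X) = 23.3940 × (16.71/2421.737) ≈ 0.161.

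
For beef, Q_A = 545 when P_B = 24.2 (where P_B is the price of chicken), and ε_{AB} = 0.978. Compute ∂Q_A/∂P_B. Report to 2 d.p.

22.03

ε = (∂Q_A/∂P_B)·(P_B/Q_A) ⇒ ∂Q_A/∂P_B = ε·Q_A/P_B = 0.978 × 545/24.2 ≈ 22.03.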